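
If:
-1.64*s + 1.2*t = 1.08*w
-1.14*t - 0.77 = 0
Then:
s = -0.658536585365854*w - 0.494223363286264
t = -0.68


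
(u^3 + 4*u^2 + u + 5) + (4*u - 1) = u^3 + 4*u^2 + 5*u + 4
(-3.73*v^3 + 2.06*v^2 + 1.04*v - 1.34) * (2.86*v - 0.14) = -10.6678*v^4 + 6.4138*v^3 + 2.686*v^2 - 3.978*v + 0.1876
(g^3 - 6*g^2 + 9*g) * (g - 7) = g^4 - 13*g^3 + 51*g^2 - 63*g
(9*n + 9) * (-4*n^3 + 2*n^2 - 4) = -36*n^4 - 18*n^3 + 18*n^2 - 36*n - 36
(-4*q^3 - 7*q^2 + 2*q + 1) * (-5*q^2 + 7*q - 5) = 20*q^5 + 7*q^4 - 39*q^3 + 44*q^2 - 3*q - 5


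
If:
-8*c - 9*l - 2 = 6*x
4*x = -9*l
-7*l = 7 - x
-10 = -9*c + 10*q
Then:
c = -25/37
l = -28/37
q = -119/74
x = 63/37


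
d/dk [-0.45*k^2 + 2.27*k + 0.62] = 2.27 - 0.9*k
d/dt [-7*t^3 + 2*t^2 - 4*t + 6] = -21*t^2 + 4*t - 4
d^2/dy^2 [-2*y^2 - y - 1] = -4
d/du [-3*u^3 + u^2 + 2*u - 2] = -9*u^2 + 2*u + 2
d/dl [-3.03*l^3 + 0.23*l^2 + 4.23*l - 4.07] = -9.09*l^2 + 0.46*l + 4.23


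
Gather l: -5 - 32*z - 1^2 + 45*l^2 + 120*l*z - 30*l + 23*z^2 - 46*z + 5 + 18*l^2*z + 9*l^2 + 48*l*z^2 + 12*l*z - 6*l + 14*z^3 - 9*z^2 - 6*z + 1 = l^2*(18*z + 54) + l*(48*z^2 + 132*z - 36) + 14*z^3 + 14*z^2 - 84*z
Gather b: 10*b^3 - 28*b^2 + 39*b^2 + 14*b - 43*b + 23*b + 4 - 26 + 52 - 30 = 10*b^3 + 11*b^2 - 6*b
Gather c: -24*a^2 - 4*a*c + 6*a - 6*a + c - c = -24*a^2 - 4*a*c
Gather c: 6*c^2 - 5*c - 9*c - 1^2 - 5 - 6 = 6*c^2 - 14*c - 12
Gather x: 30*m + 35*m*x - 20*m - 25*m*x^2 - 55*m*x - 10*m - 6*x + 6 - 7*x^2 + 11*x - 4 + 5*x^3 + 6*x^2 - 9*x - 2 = 5*x^3 + x^2*(-25*m - 1) + x*(-20*m - 4)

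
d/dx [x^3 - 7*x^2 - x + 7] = 3*x^2 - 14*x - 1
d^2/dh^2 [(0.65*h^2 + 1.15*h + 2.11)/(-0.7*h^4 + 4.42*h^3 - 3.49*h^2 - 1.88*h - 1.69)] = (-1.911*h^8 + 5.30460000000001*h^7 + 14.03018*h^6 + 54.45714*h^5 - 485.881008*h^4 + 430.305038*h^3 - 99.12762*h^2 - 136.93557*h + 13.569444)/(0.343*h^12 - 6.4974*h^11 + 46.15674*h^10 - 148.375648*h^9 + 197.708298*h^8 - 55.13895*h^7 - 0.250666999999964*h^6 - 121.243752*h^5 + 20.496741*h^4 + 35.303354*h^3 + 47.822775*h^2 + 16.108404*h + 4.826809)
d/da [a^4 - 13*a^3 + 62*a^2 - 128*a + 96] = 4*a^3 - 39*a^2 + 124*a - 128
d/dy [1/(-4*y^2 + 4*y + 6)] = (2*y - 1)/(-2*y^2 + 2*y + 3)^2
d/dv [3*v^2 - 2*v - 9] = 6*v - 2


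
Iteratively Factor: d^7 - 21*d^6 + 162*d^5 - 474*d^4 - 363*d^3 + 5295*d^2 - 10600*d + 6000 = (d - 5)*(d^6 - 16*d^5 + 82*d^4 - 64*d^3 - 683*d^2 + 1880*d - 1200) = (d - 5)*(d - 1)*(d^5 - 15*d^4 + 67*d^3 + 3*d^2 - 680*d + 1200) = (d - 5)^2*(d - 1)*(d^4 - 10*d^3 + 17*d^2 + 88*d - 240) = (d - 5)^2*(d - 4)*(d - 1)*(d^3 - 6*d^2 - 7*d + 60) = (d - 5)^2*(d - 4)*(d - 1)*(d + 3)*(d^2 - 9*d + 20) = (d - 5)^3*(d - 4)*(d - 1)*(d + 3)*(d - 4)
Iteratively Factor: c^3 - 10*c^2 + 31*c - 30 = (c - 3)*(c^2 - 7*c + 10) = (c - 5)*(c - 3)*(c - 2)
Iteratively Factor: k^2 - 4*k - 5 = (k - 5)*(k + 1)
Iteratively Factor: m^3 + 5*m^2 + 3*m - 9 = (m + 3)*(m^2 + 2*m - 3) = (m + 3)^2*(m - 1)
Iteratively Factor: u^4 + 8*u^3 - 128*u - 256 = (u + 4)*(u^3 + 4*u^2 - 16*u - 64) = (u + 4)^2*(u^2 - 16) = (u + 4)^3*(u - 4)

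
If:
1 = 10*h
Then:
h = 1/10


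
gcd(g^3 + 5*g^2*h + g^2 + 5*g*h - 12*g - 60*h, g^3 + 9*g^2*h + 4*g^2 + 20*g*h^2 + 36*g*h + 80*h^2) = g^2 + 5*g*h + 4*g + 20*h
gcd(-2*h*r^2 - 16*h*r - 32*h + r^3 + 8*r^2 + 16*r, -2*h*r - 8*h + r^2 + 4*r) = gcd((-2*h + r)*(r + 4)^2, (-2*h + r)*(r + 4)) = -2*h*r - 8*h + r^2 + 4*r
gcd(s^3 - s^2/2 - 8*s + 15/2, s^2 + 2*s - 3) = s^2 + 2*s - 3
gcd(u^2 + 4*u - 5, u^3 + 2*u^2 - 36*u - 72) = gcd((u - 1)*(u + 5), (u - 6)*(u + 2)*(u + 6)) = 1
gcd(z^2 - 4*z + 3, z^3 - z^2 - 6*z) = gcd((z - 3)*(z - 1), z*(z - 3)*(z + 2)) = z - 3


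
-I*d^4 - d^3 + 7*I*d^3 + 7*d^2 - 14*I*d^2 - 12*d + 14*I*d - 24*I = (d - 4)*(d - 3)*(d - 2*I)*(-I*d + 1)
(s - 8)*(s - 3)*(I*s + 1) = I*s^3 + s^2 - 11*I*s^2 - 11*s + 24*I*s + 24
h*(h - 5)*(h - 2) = h^3 - 7*h^2 + 10*h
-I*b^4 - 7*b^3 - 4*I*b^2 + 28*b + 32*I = (b - 2)*(b + 2)*(b - 8*I)*(-I*b + 1)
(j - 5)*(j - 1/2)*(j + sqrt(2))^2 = j^4 - 11*j^3/2 + 2*sqrt(2)*j^3 - 11*sqrt(2)*j^2 + 9*j^2/2 - 11*j + 5*sqrt(2)*j + 5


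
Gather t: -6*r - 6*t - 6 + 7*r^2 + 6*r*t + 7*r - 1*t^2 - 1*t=7*r^2 + r - t^2 + t*(6*r - 7) - 6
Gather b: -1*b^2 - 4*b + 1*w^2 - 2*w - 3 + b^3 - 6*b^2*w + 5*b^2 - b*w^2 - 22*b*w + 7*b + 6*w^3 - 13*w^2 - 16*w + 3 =b^3 + b^2*(4 - 6*w) + b*(-w^2 - 22*w + 3) + 6*w^3 - 12*w^2 - 18*w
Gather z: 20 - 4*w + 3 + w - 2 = 21 - 3*w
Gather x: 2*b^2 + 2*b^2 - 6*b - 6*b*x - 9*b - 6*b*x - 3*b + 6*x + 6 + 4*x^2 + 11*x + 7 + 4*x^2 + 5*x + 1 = 4*b^2 - 18*b + 8*x^2 + x*(22 - 12*b) + 14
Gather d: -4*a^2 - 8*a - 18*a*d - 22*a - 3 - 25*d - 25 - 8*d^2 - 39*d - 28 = -4*a^2 - 30*a - 8*d^2 + d*(-18*a - 64) - 56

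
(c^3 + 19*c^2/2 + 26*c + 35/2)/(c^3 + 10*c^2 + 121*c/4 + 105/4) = 2*(c + 1)/(2*c + 3)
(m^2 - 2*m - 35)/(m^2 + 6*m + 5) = (m - 7)/(m + 1)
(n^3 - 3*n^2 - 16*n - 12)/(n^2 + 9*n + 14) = (n^2 - 5*n - 6)/(n + 7)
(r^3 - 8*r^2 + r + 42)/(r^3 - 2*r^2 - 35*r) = (r^2 - r - 6)/(r*(r + 5))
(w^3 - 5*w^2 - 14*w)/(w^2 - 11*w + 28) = w*(w + 2)/(w - 4)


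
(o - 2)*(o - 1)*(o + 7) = o^3 + 4*o^2 - 19*o + 14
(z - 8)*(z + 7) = z^2 - z - 56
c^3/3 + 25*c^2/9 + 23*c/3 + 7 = (c/3 + 1)*(c + 7/3)*(c + 3)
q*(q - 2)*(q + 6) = q^3 + 4*q^2 - 12*q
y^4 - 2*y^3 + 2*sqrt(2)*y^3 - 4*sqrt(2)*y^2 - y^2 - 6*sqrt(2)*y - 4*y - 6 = (y - 3)*(y + 1)*(y + sqrt(2))^2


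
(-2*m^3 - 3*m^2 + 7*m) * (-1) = 2*m^3 + 3*m^2 - 7*m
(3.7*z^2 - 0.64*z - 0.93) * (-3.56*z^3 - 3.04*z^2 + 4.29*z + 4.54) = -13.172*z^5 - 8.9696*z^4 + 21.1294*z^3 + 16.8796*z^2 - 6.8953*z - 4.2222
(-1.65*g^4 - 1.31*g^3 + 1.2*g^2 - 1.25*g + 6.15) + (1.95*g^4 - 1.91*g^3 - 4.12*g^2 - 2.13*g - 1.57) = 0.3*g^4 - 3.22*g^3 - 2.92*g^2 - 3.38*g + 4.58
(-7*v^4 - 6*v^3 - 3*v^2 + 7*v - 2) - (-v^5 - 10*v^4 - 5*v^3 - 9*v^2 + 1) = v^5 + 3*v^4 - v^3 + 6*v^2 + 7*v - 3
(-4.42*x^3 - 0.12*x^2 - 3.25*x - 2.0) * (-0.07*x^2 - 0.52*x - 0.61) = 0.3094*x^5 + 2.3068*x^4 + 2.9861*x^3 + 1.9032*x^2 + 3.0225*x + 1.22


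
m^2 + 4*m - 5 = (m - 1)*(m + 5)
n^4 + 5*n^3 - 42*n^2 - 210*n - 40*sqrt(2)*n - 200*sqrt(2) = (n + 5)*(n - 5*sqrt(2))*(n + sqrt(2))*(n + 4*sqrt(2))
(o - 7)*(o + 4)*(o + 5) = o^3 + 2*o^2 - 43*o - 140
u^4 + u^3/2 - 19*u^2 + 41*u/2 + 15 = (u - 3)*(u - 2)*(u + 1/2)*(u + 5)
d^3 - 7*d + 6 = (d - 2)*(d - 1)*(d + 3)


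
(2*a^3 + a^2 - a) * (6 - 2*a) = -4*a^4 + 10*a^3 + 8*a^2 - 6*a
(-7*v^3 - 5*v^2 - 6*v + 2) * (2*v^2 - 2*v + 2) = -14*v^5 + 4*v^4 - 16*v^3 + 6*v^2 - 16*v + 4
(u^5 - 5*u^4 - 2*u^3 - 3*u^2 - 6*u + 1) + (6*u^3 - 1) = u^5 - 5*u^4 + 4*u^3 - 3*u^2 - 6*u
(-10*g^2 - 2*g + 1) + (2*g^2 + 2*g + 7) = 8 - 8*g^2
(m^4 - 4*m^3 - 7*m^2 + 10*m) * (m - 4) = m^5 - 8*m^4 + 9*m^3 + 38*m^2 - 40*m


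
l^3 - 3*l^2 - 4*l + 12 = (l - 3)*(l - 2)*(l + 2)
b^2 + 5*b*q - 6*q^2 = (b - q)*(b + 6*q)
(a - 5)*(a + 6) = a^2 + a - 30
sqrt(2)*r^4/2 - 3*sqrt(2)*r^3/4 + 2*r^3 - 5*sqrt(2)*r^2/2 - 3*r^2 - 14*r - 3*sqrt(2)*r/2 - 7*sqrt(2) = (r - 7/2)*(r + 2)*(r + sqrt(2))*(sqrt(2)*r/2 + 1)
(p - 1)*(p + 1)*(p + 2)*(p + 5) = p^4 + 7*p^3 + 9*p^2 - 7*p - 10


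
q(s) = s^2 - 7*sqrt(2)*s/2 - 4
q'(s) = 2*s - 7*sqrt(2)/2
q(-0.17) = -3.13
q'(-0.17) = -5.29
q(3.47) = -9.13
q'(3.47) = 1.99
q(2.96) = -9.89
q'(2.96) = 0.97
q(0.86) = -7.52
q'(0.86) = -3.23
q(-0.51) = -1.22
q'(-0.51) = -5.97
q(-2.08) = 10.62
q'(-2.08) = -9.11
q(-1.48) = 5.52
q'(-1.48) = -7.91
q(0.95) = -7.80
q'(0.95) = -3.05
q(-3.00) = 19.85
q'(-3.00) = -10.95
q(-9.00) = 121.55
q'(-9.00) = -22.95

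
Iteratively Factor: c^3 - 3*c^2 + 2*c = (c)*(c^2 - 3*c + 2) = c*(c - 1)*(c - 2)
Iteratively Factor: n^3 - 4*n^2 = (n - 4)*(n^2) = n*(n - 4)*(n)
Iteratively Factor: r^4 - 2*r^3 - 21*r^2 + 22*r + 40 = (r + 4)*(r^3 - 6*r^2 + 3*r + 10) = (r + 1)*(r + 4)*(r^2 - 7*r + 10) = (r - 5)*(r + 1)*(r + 4)*(r - 2)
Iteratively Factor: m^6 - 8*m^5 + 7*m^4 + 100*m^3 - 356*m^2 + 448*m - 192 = (m - 2)*(m^5 - 6*m^4 - 5*m^3 + 90*m^2 - 176*m + 96) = (m - 2)^2*(m^4 - 4*m^3 - 13*m^2 + 64*m - 48) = (m - 2)^2*(m + 4)*(m^3 - 8*m^2 + 19*m - 12) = (m - 2)^2*(m - 1)*(m + 4)*(m^2 - 7*m + 12) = (m - 3)*(m - 2)^2*(m - 1)*(m + 4)*(m - 4)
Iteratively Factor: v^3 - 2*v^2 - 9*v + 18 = (v + 3)*(v^2 - 5*v + 6) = (v - 3)*(v + 3)*(v - 2)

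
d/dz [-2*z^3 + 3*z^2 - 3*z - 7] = -6*z^2 + 6*z - 3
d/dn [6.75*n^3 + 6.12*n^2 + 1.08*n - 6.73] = 20.25*n^2 + 12.24*n + 1.08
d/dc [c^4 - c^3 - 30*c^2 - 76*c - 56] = 4*c^3 - 3*c^2 - 60*c - 76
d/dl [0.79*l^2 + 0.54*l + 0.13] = 1.58*l + 0.54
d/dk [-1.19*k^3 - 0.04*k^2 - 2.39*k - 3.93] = -3.57*k^2 - 0.08*k - 2.39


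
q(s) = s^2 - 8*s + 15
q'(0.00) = -8.00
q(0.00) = 15.00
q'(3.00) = -2.00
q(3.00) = 0.00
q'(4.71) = 1.42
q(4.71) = -0.50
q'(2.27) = -3.46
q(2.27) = 1.99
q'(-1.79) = -11.58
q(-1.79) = 32.52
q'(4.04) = 0.08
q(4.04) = -1.00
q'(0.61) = -6.78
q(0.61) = 10.49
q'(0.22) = -7.56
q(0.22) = 13.29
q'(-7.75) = -23.50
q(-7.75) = 137.06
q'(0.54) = -6.92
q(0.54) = 10.97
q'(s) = 2*s - 8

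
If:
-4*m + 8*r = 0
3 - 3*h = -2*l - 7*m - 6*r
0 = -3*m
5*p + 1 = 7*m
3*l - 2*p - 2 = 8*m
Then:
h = 61/45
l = 8/15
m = 0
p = -1/5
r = 0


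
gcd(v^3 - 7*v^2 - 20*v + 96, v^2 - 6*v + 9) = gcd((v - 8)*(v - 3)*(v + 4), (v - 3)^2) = v - 3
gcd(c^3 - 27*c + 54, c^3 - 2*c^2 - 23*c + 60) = c - 3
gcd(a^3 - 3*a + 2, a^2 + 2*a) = a + 2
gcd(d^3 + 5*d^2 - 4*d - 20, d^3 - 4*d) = d^2 - 4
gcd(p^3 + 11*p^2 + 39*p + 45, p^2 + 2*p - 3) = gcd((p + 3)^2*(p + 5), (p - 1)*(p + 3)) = p + 3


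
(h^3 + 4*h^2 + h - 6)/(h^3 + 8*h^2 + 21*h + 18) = (h - 1)/(h + 3)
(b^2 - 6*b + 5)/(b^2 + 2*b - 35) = (b - 1)/(b + 7)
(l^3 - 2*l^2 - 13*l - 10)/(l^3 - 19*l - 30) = (l + 1)/(l + 3)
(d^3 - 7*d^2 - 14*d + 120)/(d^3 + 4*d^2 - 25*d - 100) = (d - 6)/(d + 5)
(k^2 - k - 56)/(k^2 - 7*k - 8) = (k + 7)/(k + 1)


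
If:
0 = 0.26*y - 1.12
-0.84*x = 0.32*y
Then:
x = -1.64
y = 4.31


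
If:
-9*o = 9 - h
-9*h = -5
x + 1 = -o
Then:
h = 5/9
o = -76/81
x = -5/81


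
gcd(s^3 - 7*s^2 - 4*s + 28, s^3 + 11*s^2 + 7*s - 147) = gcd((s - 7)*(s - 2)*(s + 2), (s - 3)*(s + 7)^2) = 1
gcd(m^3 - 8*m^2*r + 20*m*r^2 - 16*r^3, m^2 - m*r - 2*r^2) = -m + 2*r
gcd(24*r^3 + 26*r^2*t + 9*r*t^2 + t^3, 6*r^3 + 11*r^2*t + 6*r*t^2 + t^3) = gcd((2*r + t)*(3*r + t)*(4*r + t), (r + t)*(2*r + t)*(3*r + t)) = 6*r^2 + 5*r*t + t^2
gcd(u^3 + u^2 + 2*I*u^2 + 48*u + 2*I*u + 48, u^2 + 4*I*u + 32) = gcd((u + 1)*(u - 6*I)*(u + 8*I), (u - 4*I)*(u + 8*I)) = u + 8*I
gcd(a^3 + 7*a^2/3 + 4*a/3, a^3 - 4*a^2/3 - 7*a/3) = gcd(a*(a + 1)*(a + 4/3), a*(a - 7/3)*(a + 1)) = a^2 + a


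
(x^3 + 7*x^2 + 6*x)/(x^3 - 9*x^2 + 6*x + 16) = x*(x + 6)/(x^2 - 10*x + 16)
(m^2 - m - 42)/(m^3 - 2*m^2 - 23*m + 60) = (m^2 - m - 42)/(m^3 - 2*m^2 - 23*m + 60)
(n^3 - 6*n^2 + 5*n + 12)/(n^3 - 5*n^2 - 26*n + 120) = (n^2 - 2*n - 3)/(n^2 - n - 30)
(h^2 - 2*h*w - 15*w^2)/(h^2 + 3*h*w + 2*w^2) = (h^2 - 2*h*w - 15*w^2)/(h^2 + 3*h*w + 2*w^2)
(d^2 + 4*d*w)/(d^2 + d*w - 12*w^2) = d/(d - 3*w)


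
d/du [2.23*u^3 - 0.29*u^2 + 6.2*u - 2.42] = 6.69*u^2 - 0.58*u + 6.2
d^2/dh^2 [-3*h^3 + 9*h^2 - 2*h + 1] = 18 - 18*h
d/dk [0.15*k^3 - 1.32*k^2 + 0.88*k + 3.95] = 0.45*k^2 - 2.64*k + 0.88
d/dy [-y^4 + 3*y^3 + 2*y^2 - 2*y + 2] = -4*y^3 + 9*y^2 + 4*y - 2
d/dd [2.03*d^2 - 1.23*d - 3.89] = 4.06*d - 1.23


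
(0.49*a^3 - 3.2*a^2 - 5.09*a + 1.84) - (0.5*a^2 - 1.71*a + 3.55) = 0.49*a^3 - 3.7*a^2 - 3.38*a - 1.71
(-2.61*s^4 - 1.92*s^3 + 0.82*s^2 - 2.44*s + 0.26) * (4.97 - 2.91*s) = 7.5951*s^5 - 7.3845*s^4 - 11.9286*s^3 + 11.1758*s^2 - 12.8834*s + 1.2922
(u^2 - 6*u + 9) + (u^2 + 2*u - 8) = 2*u^2 - 4*u + 1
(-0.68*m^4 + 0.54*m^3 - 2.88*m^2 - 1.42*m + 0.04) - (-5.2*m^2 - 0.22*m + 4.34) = -0.68*m^4 + 0.54*m^3 + 2.32*m^2 - 1.2*m - 4.3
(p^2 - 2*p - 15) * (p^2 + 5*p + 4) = p^4 + 3*p^3 - 21*p^2 - 83*p - 60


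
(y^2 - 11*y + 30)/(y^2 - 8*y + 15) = (y - 6)/(y - 3)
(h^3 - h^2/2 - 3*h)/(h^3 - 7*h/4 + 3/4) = 2*h*(h - 2)/(2*h^2 - 3*h + 1)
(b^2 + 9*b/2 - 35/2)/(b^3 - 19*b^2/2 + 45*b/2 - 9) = (2*b^2 + 9*b - 35)/(2*b^3 - 19*b^2 + 45*b - 18)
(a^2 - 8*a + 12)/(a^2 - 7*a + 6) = (a - 2)/(a - 1)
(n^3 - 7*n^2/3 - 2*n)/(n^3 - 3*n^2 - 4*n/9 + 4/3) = 3*n/(3*n - 2)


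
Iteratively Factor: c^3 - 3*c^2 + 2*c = (c - 2)*(c^2 - c) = c*(c - 2)*(c - 1)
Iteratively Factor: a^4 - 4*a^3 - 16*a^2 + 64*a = (a - 4)*(a^3 - 16*a) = a*(a - 4)*(a^2 - 16) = a*(a - 4)*(a + 4)*(a - 4)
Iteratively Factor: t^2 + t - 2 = (t - 1)*(t + 2)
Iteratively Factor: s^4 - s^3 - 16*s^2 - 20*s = (s + 2)*(s^3 - 3*s^2 - 10*s) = (s + 2)^2*(s^2 - 5*s) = (s - 5)*(s + 2)^2*(s)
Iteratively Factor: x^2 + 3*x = (x)*(x + 3)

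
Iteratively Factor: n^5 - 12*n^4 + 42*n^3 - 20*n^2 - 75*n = (n + 1)*(n^4 - 13*n^3 + 55*n^2 - 75*n) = (n - 3)*(n + 1)*(n^3 - 10*n^2 + 25*n) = (n - 5)*(n - 3)*(n + 1)*(n^2 - 5*n) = n*(n - 5)*(n - 3)*(n + 1)*(n - 5)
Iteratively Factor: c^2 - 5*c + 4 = (c - 1)*(c - 4)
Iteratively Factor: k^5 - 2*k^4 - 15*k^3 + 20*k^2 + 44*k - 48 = (k + 3)*(k^4 - 5*k^3 + 20*k - 16) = (k + 2)*(k + 3)*(k^3 - 7*k^2 + 14*k - 8) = (k - 2)*(k + 2)*(k + 3)*(k^2 - 5*k + 4) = (k - 2)*(k - 1)*(k + 2)*(k + 3)*(k - 4)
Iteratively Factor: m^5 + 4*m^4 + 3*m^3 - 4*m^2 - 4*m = (m + 2)*(m^4 + 2*m^3 - m^2 - 2*m) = (m + 1)*(m + 2)*(m^3 + m^2 - 2*m) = (m + 1)*(m + 2)^2*(m^2 - m) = (m - 1)*(m + 1)*(m + 2)^2*(m)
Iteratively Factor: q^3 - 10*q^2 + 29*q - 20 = (q - 5)*(q^2 - 5*q + 4) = (q - 5)*(q - 4)*(q - 1)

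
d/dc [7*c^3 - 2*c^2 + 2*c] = 21*c^2 - 4*c + 2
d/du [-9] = 0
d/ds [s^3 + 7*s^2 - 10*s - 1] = 3*s^2 + 14*s - 10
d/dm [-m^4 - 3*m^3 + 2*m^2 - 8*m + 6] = -4*m^3 - 9*m^2 + 4*m - 8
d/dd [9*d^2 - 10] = 18*d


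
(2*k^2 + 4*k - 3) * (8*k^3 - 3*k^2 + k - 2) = 16*k^5 + 26*k^4 - 34*k^3 + 9*k^2 - 11*k + 6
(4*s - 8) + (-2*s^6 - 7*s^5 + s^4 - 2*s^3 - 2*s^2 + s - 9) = -2*s^6 - 7*s^5 + s^4 - 2*s^3 - 2*s^2 + 5*s - 17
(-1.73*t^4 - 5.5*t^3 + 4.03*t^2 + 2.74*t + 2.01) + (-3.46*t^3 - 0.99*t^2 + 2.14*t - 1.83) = -1.73*t^4 - 8.96*t^3 + 3.04*t^2 + 4.88*t + 0.18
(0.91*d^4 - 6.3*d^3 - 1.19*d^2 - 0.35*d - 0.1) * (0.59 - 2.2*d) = -2.002*d^5 + 14.3969*d^4 - 1.099*d^3 + 0.0679000000000001*d^2 + 0.0135*d - 0.059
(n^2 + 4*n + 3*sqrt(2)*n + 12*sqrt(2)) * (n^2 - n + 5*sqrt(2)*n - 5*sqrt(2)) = n^4 + 3*n^3 + 8*sqrt(2)*n^3 + 26*n^2 + 24*sqrt(2)*n^2 - 32*sqrt(2)*n + 90*n - 120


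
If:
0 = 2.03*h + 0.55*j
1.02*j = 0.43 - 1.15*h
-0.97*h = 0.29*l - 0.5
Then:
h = -0.16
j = 0.61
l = 2.27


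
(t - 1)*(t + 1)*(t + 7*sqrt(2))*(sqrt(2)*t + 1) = sqrt(2)*t^4 + 15*t^3 + 6*sqrt(2)*t^2 - 15*t - 7*sqrt(2)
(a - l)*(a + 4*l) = a^2 + 3*a*l - 4*l^2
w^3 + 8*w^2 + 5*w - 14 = (w - 1)*(w + 2)*(w + 7)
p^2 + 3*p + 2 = (p + 1)*(p + 2)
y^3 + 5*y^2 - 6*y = y*(y - 1)*(y + 6)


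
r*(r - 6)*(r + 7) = r^3 + r^2 - 42*r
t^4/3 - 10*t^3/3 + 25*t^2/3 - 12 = (t/3 + 1/3)*(t - 6)*(t - 3)*(t - 2)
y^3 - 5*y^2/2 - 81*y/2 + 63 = (y - 7)*(y - 3/2)*(y + 6)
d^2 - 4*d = d*(d - 4)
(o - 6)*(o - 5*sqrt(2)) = o^2 - 5*sqrt(2)*o - 6*o + 30*sqrt(2)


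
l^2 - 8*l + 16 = (l - 4)^2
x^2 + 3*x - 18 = (x - 3)*(x + 6)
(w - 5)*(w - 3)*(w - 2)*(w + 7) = w^4 - 3*w^3 - 39*w^2 + 187*w - 210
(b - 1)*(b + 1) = b^2 - 1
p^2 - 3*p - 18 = (p - 6)*(p + 3)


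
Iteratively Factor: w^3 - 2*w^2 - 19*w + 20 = (w - 5)*(w^2 + 3*w - 4) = (w - 5)*(w - 1)*(w + 4)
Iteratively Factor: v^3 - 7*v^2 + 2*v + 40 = (v + 2)*(v^2 - 9*v + 20) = (v - 5)*(v + 2)*(v - 4)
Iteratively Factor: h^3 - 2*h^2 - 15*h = (h + 3)*(h^2 - 5*h) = (h - 5)*(h + 3)*(h)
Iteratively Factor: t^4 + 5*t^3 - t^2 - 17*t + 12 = (t - 1)*(t^3 + 6*t^2 + 5*t - 12) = (t - 1)*(t + 4)*(t^2 + 2*t - 3) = (t - 1)^2*(t + 4)*(t + 3)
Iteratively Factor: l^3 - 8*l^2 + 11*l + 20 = (l - 4)*(l^2 - 4*l - 5) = (l - 4)*(l + 1)*(l - 5)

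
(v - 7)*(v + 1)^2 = v^3 - 5*v^2 - 13*v - 7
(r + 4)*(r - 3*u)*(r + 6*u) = r^3 + 3*r^2*u + 4*r^2 - 18*r*u^2 + 12*r*u - 72*u^2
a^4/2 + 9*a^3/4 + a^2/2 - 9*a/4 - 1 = (a/2 + 1/2)*(a - 1)*(a + 1/2)*(a + 4)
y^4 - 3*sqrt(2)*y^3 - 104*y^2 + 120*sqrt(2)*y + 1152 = (y - 8*sqrt(2))*(y - 3*sqrt(2))*(y + 2*sqrt(2))*(y + 6*sqrt(2))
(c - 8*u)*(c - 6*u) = c^2 - 14*c*u + 48*u^2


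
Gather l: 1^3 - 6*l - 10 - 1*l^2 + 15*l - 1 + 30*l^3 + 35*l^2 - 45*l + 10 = 30*l^3 + 34*l^2 - 36*l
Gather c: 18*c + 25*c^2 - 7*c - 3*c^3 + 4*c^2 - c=-3*c^3 + 29*c^2 + 10*c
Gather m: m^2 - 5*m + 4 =m^2 - 5*m + 4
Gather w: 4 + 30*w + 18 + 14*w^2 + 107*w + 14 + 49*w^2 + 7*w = 63*w^2 + 144*w + 36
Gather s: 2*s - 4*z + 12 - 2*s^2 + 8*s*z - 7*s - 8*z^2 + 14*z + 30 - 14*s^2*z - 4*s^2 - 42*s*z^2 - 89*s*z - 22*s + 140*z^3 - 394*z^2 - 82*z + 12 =s^2*(-14*z - 6) + s*(-42*z^2 - 81*z - 27) + 140*z^3 - 402*z^2 - 72*z + 54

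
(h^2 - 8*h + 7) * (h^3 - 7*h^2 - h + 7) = h^5 - 15*h^4 + 62*h^3 - 34*h^2 - 63*h + 49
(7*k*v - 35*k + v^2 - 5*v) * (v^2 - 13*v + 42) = 7*k*v^3 - 126*k*v^2 + 749*k*v - 1470*k + v^4 - 18*v^3 + 107*v^2 - 210*v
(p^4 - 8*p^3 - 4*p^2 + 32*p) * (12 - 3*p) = -3*p^5 + 36*p^4 - 84*p^3 - 144*p^2 + 384*p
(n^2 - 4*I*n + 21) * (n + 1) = n^3 + n^2 - 4*I*n^2 + 21*n - 4*I*n + 21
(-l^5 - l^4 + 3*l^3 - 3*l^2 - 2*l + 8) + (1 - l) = -l^5 - l^4 + 3*l^3 - 3*l^2 - 3*l + 9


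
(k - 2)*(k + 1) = k^2 - k - 2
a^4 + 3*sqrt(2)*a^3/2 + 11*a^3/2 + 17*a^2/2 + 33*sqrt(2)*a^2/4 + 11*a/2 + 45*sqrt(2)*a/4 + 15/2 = (a + 5/2)*(a + 3)*(a + sqrt(2)/2)*(a + sqrt(2))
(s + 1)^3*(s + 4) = s^4 + 7*s^3 + 15*s^2 + 13*s + 4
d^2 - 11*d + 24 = (d - 8)*(d - 3)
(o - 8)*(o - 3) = o^2 - 11*o + 24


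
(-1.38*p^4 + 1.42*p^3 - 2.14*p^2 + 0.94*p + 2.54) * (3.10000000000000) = -4.278*p^4 + 4.402*p^3 - 6.634*p^2 + 2.914*p + 7.874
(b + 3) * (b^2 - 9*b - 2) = b^3 - 6*b^2 - 29*b - 6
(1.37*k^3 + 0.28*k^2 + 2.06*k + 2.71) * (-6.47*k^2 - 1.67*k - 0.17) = -8.8639*k^5 - 4.0995*k^4 - 14.0287*k^3 - 21.0215*k^2 - 4.8759*k - 0.4607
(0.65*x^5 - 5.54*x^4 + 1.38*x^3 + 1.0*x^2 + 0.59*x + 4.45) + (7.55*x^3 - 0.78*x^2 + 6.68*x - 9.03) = 0.65*x^5 - 5.54*x^4 + 8.93*x^3 + 0.22*x^2 + 7.27*x - 4.58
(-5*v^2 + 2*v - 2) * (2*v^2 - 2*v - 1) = -10*v^4 + 14*v^3 - 3*v^2 + 2*v + 2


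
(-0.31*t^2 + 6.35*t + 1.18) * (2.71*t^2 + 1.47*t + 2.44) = -0.8401*t^4 + 16.7528*t^3 + 11.7759*t^2 + 17.2286*t + 2.8792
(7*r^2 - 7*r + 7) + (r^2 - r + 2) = 8*r^2 - 8*r + 9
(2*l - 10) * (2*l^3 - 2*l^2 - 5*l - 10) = 4*l^4 - 24*l^3 + 10*l^2 + 30*l + 100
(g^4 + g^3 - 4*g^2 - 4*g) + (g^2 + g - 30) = g^4 + g^3 - 3*g^2 - 3*g - 30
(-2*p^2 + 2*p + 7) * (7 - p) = 2*p^3 - 16*p^2 + 7*p + 49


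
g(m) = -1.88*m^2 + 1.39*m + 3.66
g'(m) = 1.39 - 3.76*m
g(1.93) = -0.66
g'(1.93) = -5.87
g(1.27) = 2.39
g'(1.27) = -3.39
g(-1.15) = -0.42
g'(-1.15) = 5.71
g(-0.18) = 3.35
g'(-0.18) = 2.07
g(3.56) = -15.22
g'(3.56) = -12.00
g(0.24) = 3.89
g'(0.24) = 0.49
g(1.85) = -0.20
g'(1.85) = -5.57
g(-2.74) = -14.26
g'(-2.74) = 11.69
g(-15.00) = -440.19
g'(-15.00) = 57.79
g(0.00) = 3.66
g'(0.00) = 1.39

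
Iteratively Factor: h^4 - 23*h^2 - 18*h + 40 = (h - 1)*(h^3 + h^2 - 22*h - 40) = (h - 1)*(h + 2)*(h^2 - h - 20) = (h - 5)*(h - 1)*(h + 2)*(h + 4)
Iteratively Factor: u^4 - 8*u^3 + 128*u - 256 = (u - 4)*(u^3 - 4*u^2 - 16*u + 64) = (u - 4)^2*(u^2 - 16) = (u - 4)^3*(u + 4)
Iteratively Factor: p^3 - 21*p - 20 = (p - 5)*(p^2 + 5*p + 4) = (p - 5)*(p + 1)*(p + 4)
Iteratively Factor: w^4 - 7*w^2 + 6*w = (w + 3)*(w^3 - 3*w^2 + 2*w) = w*(w + 3)*(w^2 - 3*w + 2) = w*(w - 1)*(w + 3)*(w - 2)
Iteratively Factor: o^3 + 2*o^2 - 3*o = (o + 3)*(o^2 - o) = (o - 1)*(o + 3)*(o)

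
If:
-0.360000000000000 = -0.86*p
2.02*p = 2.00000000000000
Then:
No Solution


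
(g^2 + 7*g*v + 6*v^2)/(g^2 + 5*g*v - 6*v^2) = (-g - v)/(-g + v)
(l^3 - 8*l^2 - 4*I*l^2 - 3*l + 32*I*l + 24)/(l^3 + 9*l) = (l^2 - l*(8 + I) + 8*I)/(l*(l + 3*I))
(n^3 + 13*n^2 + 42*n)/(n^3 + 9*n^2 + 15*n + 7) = n*(n + 6)/(n^2 + 2*n + 1)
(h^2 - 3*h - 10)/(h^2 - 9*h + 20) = (h + 2)/(h - 4)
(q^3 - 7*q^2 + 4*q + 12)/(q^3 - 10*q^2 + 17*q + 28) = (q^2 - 8*q + 12)/(q^2 - 11*q + 28)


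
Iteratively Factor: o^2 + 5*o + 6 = (o + 3)*(o + 2)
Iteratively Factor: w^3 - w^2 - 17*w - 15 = (w - 5)*(w^2 + 4*w + 3) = (w - 5)*(w + 3)*(w + 1)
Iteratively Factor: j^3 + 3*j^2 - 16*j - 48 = (j + 3)*(j^2 - 16) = (j + 3)*(j + 4)*(j - 4)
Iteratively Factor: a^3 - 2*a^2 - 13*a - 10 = (a + 1)*(a^2 - 3*a - 10) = (a - 5)*(a + 1)*(a + 2)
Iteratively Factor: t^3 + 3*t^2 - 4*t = (t - 1)*(t^2 + 4*t) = t*(t - 1)*(t + 4)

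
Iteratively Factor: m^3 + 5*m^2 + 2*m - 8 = (m - 1)*(m^2 + 6*m + 8) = (m - 1)*(m + 2)*(m + 4)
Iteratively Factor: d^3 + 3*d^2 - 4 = (d - 1)*(d^2 + 4*d + 4) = (d - 1)*(d + 2)*(d + 2)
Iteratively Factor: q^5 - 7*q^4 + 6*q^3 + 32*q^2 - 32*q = (q - 4)*(q^4 - 3*q^3 - 6*q^2 + 8*q) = (q - 4)*(q + 2)*(q^3 - 5*q^2 + 4*q) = (q - 4)^2*(q + 2)*(q^2 - q) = (q - 4)^2*(q - 1)*(q + 2)*(q)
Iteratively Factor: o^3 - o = (o + 1)*(o^2 - o) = o*(o + 1)*(o - 1)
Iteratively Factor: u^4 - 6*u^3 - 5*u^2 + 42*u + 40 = (u - 5)*(u^3 - u^2 - 10*u - 8) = (u - 5)*(u + 2)*(u^2 - 3*u - 4) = (u - 5)*(u + 1)*(u + 2)*(u - 4)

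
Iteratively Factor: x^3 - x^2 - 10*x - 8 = (x + 1)*(x^2 - 2*x - 8) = (x - 4)*(x + 1)*(x + 2)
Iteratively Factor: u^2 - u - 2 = (u + 1)*(u - 2)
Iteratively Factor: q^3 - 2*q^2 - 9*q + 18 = (q - 3)*(q^2 + q - 6) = (q - 3)*(q - 2)*(q + 3)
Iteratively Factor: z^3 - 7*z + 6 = (z - 1)*(z^2 + z - 6) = (z - 2)*(z - 1)*(z + 3)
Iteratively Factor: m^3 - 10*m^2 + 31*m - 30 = (m - 5)*(m^2 - 5*m + 6) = (m - 5)*(m - 2)*(m - 3)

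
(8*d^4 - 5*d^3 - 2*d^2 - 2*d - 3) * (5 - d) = -8*d^5 + 45*d^4 - 23*d^3 - 8*d^2 - 7*d - 15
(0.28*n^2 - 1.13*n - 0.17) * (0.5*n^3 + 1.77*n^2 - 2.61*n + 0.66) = 0.14*n^5 - 0.0693999999999999*n^4 - 2.8159*n^3 + 2.8332*n^2 - 0.3021*n - 0.1122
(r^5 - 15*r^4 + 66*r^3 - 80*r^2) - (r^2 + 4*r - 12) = r^5 - 15*r^4 + 66*r^3 - 81*r^2 - 4*r + 12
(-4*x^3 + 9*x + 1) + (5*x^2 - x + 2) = -4*x^3 + 5*x^2 + 8*x + 3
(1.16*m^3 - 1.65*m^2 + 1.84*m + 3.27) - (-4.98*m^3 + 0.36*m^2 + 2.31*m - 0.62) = 6.14*m^3 - 2.01*m^2 - 0.47*m + 3.89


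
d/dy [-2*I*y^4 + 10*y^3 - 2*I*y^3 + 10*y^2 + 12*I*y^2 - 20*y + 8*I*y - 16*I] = -8*I*y^3 + y^2*(30 - 6*I) + y*(20 + 24*I) - 20 + 8*I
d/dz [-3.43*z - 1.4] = -3.43000000000000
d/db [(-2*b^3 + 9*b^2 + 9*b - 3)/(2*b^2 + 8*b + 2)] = (-2*b^4 - 16*b^3 + 21*b^2 + 24*b + 21)/(2*(b^4 + 8*b^3 + 18*b^2 + 8*b + 1))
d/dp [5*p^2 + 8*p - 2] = 10*p + 8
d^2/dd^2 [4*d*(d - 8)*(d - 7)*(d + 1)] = 48*d^2 - 336*d + 328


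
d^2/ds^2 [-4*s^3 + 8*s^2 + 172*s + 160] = 16 - 24*s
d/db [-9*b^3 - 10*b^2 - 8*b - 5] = -27*b^2 - 20*b - 8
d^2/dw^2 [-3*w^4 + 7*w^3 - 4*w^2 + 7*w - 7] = -36*w^2 + 42*w - 8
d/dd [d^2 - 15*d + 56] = 2*d - 15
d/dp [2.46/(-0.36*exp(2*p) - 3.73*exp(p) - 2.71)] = (1.7712*exp(p) + 9.1758)*exp(p)/(0.36*exp(2*p) + 3.73*exp(p) + 2.71)^2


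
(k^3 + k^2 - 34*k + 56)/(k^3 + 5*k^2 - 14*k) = (k - 4)/k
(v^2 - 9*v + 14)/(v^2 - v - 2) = (v - 7)/(v + 1)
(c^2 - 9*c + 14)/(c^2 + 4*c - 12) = (c - 7)/(c + 6)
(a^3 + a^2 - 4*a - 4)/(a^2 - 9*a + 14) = (a^2 + 3*a + 2)/(a - 7)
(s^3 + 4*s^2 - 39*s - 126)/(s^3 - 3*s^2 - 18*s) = (s + 7)/s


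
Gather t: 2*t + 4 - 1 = 2*t + 3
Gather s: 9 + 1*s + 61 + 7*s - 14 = 8*s + 56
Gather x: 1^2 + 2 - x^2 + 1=4 - x^2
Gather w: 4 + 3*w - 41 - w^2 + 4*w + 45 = -w^2 + 7*w + 8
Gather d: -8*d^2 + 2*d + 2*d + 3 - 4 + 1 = -8*d^2 + 4*d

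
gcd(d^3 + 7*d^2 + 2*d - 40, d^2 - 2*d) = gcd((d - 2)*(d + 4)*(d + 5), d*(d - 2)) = d - 2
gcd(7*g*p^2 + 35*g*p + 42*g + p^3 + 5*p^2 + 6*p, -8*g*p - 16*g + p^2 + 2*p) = p + 2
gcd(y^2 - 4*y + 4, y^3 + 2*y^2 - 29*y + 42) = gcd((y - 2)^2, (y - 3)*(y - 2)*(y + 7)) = y - 2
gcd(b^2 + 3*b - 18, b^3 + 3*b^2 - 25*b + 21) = b - 3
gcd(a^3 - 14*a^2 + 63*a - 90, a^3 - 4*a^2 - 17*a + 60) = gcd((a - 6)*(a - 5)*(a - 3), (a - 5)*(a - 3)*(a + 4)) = a^2 - 8*a + 15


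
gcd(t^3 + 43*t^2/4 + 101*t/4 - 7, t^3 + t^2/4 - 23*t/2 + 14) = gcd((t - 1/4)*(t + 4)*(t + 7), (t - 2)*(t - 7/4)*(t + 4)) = t + 4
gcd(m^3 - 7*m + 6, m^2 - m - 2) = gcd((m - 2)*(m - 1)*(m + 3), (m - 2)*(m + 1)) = m - 2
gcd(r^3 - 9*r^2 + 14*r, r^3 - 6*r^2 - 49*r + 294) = r - 7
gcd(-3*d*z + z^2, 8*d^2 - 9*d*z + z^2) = 1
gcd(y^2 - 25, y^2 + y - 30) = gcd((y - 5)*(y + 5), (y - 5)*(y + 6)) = y - 5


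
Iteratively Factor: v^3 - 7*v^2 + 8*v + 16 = (v - 4)*(v^2 - 3*v - 4) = (v - 4)^2*(v + 1)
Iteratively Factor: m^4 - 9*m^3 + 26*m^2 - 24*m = (m)*(m^3 - 9*m^2 + 26*m - 24) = m*(m - 2)*(m^2 - 7*m + 12) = m*(m - 3)*(m - 2)*(m - 4)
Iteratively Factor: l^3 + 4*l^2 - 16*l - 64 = (l + 4)*(l^2 - 16) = (l - 4)*(l + 4)*(l + 4)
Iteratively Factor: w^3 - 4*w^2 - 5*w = (w)*(w^2 - 4*w - 5) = w*(w - 5)*(w + 1)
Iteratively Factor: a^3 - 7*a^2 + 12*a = (a - 3)*(a^2 - 4*a) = (a - 4)*(a - 3)*(a)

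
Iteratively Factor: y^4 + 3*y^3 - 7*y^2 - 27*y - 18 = (y - 3)*(y^3 + 6*y^2 + 11*y + 6) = (y - 3)*(y + 2)*(y^2 + 4*y + 3) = (y - 3)*(y + 1)*(y + 2)*(y + 3)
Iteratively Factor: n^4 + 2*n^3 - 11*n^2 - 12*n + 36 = (n + 3)*(n^3 - n^2 - 8*n + 12) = (n - 2)*(n + 3)*(n^2 + n - 6) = (n - 2)^2*(n + 3)*(n + 3)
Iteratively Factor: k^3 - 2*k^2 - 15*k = (k - 5)*(k^2 + 3*k) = (k - 5)*(k + 3)*(k)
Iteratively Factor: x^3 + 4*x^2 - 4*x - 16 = (x - 2)*(x^2 + 6*x + 8) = (x - 2)*(x + 4)*(x + 2)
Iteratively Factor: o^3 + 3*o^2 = (o)*(o^2 + 3*o) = o*(o + 3)*(o)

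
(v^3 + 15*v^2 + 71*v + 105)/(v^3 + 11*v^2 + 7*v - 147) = (v^2 + 8*v + 15)/(v^2 + 4*v - 21)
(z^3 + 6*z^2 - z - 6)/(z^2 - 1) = z + 6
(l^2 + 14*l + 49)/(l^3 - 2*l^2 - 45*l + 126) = (l + 7)/(l^2 - 9*l + 18)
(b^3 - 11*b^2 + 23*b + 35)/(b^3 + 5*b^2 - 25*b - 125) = (b^2 - 6*b - 7)/(b^2 + 10*b + 25)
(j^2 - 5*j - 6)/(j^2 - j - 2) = (j - 6)/(j - 2)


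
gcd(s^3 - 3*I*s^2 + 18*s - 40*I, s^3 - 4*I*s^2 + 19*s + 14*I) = 1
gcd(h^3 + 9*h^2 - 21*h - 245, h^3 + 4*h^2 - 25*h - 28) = h + 7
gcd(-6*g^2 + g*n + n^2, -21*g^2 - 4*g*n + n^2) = 3*g + n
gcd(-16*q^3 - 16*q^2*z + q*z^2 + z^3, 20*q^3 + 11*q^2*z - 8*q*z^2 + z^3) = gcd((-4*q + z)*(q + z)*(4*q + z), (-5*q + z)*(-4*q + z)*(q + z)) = -4*q^2 - 3*q*z + z^2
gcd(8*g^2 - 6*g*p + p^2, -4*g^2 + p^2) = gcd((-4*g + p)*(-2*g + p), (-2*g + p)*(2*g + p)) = -2*g + p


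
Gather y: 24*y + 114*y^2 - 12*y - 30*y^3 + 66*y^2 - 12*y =-30*y^3 + 180*y^2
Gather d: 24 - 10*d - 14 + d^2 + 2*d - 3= d^2 - 8*d + 7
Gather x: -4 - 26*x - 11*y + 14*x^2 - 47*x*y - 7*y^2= 14*x^2 + x*(-47*y - 26) - 7*y^2 - 11*y - 4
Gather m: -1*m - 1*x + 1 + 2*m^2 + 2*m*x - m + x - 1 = 2*m^2 + m*(2*x - 2)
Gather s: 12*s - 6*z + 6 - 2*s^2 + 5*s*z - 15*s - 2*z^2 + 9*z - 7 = -2*s^2 + s*(5*z - 3) - 2*z^2 + 3*z - 1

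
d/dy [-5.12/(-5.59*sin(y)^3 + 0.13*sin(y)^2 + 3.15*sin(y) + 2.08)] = (-85.8624*sin(y)^2 + 1.3312*sin(y) + 16.128)*cos(y)/(-5.59*sin(y)^3 + 0.13*sin(y)^2 + 3.15*sin(y) + 2.08)^2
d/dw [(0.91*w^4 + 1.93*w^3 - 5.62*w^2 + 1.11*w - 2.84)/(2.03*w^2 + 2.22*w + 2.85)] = (3.6946*w^5 + 9.9785*w^4 + 18.9432*w^3 + 1.7718*w^2 - 20.5036*w + 9.4683)/(4.1209*w^4 + 9.0132*w^3 + 16.4994*w^2 + 12.654*w + 8.1225)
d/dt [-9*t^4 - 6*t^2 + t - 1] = -36*t^3 - 12*t + 1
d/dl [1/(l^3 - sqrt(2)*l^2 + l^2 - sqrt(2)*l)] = (-3*l^2 - 2*l + 2*sqrt(2)*l + sqrt(2))/(l^2*(l^2 - sqrt(2)*l + l - sqrt(2))^2)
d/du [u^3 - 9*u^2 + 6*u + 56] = 3*u^2 - 18*u + 6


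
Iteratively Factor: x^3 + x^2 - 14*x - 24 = (x + 2)*(x^2 - x - 12) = (x - 4)*(x + 2)*(x + 3)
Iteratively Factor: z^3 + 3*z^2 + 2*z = (z)*(z^2 + 3*z + 2) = z*(z + 1)*(z + 2)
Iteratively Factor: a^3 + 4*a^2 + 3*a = (a + 3)*(a^2 + a) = a*(a + 3)*(a + 1)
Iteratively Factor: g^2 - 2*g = (g - 2)*(g)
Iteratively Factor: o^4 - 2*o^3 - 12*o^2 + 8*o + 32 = (o + 2)*(o^3 - 4*o^2 - 4*o + 16) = (o + 2)^2*(o^2 - 6*o + 8) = (o - 4)*(o + 2)^2*(o - 2)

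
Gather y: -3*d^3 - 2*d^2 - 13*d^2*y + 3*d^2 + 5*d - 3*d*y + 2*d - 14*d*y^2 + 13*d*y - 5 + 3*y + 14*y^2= -3*d^3 + d^2 + 7*d + y^2*(14 - 14*d) + y*(-13*d^2 + 10*d + 3) - 5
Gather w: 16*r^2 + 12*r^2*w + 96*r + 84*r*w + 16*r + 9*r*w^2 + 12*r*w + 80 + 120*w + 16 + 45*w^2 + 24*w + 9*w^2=16*r^2 + 112*r + w^2*(9*r + 54) + w*(12*r^2 + 96*r + 144) + 96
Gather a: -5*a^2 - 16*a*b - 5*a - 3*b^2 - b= -5*a^2 + a*(-16*b - 5) - 3*b^2 - b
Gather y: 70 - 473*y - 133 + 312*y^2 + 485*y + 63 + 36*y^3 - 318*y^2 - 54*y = 36*y^3 - 6*y^2 - 42*y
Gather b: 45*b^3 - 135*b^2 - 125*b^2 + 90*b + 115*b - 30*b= 45*b^3 - 260*b^2 + 175*b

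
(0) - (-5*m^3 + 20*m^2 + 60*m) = 5*m^3 - 20*m^2 - 60*m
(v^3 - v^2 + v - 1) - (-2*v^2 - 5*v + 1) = v^3 + v^2 + 6*v - 2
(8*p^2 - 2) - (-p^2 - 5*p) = 9*p^2 + 5*p - 2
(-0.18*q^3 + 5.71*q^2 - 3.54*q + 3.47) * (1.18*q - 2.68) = -0.2124*q^4 + 7.2202*q^3 - 19.48*q^2 + 13.5818*q - 9.2996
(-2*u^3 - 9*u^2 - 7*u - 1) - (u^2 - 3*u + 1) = -2*u^3 - 10*u^2 - 4*u - 2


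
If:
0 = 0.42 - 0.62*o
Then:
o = 0.68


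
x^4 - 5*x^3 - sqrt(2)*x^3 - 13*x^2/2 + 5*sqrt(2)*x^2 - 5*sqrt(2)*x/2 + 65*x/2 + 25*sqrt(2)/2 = (x - 5)*(x - 5*sqrt(2)/2)*(x + sqrt(2)/2)*(x + sqrt(2))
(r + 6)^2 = r^2 + 12*r + 36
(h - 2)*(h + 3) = h^2 + h - 6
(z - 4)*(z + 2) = z^2 - 2*z - 8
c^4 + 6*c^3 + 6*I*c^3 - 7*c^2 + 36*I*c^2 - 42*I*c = c*(c - 1)*(c + 7)*(c + 6*I)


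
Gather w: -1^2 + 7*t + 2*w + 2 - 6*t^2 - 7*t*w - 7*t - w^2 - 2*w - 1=-6*t^2 - 7*t*w - w^2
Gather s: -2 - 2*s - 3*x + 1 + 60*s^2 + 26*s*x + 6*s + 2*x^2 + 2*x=60*s^2 + s*(26*x + 4) + 2*x^2 - x - 1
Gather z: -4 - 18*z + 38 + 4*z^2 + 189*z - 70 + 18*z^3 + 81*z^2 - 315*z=18*z^3 + 85*z^2 - 144*z - 36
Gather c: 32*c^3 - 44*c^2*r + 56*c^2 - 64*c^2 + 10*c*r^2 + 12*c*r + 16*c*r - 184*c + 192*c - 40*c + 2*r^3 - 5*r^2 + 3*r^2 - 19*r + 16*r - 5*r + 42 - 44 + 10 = 32*c^3 + c^2*(-44*r - 8) + c*(10*r^2 + 28*r - 32) + 2*r^3 - 2*r^2 - 8*r + 8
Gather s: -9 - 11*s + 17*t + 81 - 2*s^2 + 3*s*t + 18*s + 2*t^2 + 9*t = -2*s^2 + s*(3*t + 7) + 2*t^2 + 26*t + 72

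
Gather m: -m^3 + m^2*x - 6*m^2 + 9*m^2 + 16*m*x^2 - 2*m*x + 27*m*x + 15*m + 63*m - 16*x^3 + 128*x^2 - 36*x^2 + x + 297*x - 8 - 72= -m^3 + m^2*(x + 3) + m*(16*x^2 + 25*x + 78) - 16*x^3 + 92*x^2 + 298*x - 80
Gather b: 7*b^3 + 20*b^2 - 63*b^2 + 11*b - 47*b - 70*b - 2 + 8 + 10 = 7*b^3 - 43*b^2 - 106*b + 16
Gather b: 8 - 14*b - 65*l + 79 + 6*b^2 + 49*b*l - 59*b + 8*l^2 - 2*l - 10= 6*b^2 + b*(49*l - 73) + 8*l^2 - 67*l + 77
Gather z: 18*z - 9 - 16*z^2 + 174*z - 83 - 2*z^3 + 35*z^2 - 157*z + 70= -2*z^3 + 19*z^2 + 35*z - 22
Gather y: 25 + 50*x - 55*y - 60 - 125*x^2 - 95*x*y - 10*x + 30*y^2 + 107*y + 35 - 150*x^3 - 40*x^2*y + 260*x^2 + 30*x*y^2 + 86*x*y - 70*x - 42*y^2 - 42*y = -150*x^3 + 135*x^2 - 30*x + y^2*(30*x - 12) + y*(-40*x^2 - 9*x + 10)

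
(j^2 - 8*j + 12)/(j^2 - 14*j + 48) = (j - 2)/(j - 8)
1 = 1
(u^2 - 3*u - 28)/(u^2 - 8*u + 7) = (u + 4)/(u - 1)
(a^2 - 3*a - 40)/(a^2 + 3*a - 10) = (a - 8)/(a - 2)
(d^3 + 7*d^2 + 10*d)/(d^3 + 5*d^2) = (d + 2)/d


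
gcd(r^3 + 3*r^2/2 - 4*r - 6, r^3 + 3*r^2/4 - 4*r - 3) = r^2 - 4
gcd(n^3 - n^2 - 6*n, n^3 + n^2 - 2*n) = n^2 + 2*n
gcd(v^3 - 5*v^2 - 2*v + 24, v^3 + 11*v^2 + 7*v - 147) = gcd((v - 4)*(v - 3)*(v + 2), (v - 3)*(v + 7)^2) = v - 3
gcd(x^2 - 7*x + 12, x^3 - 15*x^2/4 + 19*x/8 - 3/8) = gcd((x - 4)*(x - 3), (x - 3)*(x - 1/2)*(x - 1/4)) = x - 3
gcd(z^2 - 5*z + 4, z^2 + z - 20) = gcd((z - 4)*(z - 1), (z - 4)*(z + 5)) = z - 4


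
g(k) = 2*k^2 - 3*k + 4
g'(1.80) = 4.20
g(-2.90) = 29.52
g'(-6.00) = -27.00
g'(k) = 4*k - 3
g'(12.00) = 45.00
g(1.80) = 5.08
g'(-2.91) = -14.64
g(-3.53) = 39.51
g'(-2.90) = -14.60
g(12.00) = 256.00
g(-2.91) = 29.67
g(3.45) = 17.46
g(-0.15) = 4.50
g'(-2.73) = -13.92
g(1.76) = 4.92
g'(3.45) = 10.80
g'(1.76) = 4.04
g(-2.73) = 27.10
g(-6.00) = 94.00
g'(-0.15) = -3.60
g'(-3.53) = -17.12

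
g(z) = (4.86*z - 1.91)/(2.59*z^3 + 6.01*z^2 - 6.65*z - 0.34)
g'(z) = (4.86*z - 1.91)*(-7.77*z^2 - 12.02*z + 6.65)/(2.59*z^3 + 6.01*z^2 - 6.65*z - 0.34)^2 + 4.86/(2.59*z^3 + 6.01*z^2 - 6.65*z - 0.34)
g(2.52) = 0.17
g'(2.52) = -0.12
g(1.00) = 1.83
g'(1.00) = -11.94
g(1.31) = 0.63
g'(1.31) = -1.31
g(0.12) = 1.27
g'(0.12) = -10.81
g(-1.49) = -0.64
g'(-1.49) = 0.01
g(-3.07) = -9.46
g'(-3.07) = 160.58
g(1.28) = 0.67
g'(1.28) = -1.48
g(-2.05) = -0.73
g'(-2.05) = 0.36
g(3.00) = 0.12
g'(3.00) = -0.07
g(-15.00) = 0.01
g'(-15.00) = 0.00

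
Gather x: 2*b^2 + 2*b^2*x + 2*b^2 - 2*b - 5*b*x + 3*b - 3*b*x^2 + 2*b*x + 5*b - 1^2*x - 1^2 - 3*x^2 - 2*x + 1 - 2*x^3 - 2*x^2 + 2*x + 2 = 4*b^2 + 6*b - 2*x^3 + x^2*(-3*b - 5) + x*(2*b^2 - 3*b - 1) + 2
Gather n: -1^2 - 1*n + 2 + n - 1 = 0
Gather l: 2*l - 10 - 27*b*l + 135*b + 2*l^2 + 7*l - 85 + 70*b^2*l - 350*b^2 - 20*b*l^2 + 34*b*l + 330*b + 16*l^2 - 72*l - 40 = -350*b^2 + 465*b + l^2*(18 - 20*b) + l*(70*b^2 + 7*b - 63) - 135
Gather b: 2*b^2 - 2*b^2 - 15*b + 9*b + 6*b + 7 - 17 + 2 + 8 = 0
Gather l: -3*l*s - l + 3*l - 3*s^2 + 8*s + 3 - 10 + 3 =l*(2 - 3*s) - 3*s^2 + 8*s - 4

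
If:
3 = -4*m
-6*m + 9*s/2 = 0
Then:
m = -3/4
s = -1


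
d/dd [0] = 0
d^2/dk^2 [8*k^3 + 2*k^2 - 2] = 48*k + 4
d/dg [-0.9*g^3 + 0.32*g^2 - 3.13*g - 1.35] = -2.7*g^2 + 0.64*g - 3.13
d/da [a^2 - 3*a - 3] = 2*a - 3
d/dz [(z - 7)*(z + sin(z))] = z + (z - 7)*(cos(z) + 1) + sin(z)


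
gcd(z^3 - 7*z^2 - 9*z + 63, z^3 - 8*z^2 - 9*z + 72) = z^2 - 9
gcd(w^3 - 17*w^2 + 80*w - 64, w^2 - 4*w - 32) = w - 8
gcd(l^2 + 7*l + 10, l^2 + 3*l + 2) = l + 2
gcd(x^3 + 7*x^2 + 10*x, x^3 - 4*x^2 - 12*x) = x^2 + 2*x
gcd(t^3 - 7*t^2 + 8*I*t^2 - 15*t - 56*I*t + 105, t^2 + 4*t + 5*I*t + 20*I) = t + 5*I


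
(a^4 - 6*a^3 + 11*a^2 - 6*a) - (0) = a^4 - 6*a^3 + 11*a^2 - 6*a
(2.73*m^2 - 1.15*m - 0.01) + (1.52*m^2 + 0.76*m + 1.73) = 4.25*m^2 - 0.39*m + 1.72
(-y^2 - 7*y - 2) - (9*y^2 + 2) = -10*y^2 - 7*y - 4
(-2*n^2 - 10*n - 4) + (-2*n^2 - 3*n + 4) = -4*n^2 - 13*n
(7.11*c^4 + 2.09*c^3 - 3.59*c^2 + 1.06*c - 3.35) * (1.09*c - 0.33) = 7.7499*c^5 - 0.0682000000000005*c^4 - 4.6028*c^3 + 2.3401*c^2 - 4.0013*c + 1.1055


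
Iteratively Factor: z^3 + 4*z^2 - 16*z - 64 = (z + 4)*(z^2 - 16) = (z - 4)*(z + 4)*(z + 4)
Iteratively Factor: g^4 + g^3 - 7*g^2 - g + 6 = (g + 3)*(g^3 - 2*g^2 - g + 2) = (g + 1)*(g + 3)*(g^2 - 3*g + 2) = (g - 1)*(g + 1)*(g + 3)*(g - 2)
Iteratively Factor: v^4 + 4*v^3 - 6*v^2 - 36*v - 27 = (v + 3)*(v^3 + v^2 - 9*v - 9) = (v + 1)*(v + 3)*(v^2 - 9) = (v + 1)*(v + 3)^2*(v - 3)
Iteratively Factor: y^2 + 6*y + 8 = (y + 2)*(y + 4)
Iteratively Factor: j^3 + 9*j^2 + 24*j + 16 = (j + 1)*(j^2 + 8*j + 16) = (j + 1)*(j + 4)*(j + 4)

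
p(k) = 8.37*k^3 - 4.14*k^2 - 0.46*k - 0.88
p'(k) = 25.11*k^2 - 8.28*k - 0.46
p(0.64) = -0.68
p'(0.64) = 4.53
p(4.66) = 754.07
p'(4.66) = 506.23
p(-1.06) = -15.01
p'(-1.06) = 36.53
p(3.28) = 248.43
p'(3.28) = 242.53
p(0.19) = -1.06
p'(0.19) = -1.13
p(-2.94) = -248.01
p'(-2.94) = 240.92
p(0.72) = -0.23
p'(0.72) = 6.60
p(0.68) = -0.48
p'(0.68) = 5.52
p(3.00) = 186.47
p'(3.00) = 200.69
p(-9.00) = -6433.81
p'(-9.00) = 2107.97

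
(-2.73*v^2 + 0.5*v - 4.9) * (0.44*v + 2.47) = -1.2012*v^3 - 6.5231*v^2 - 0.921*v - 12.103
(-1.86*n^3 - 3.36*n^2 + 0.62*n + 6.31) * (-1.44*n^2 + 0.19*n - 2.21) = 2.6784*n^5 + 4.485*n^4 + 2.5794*n^3 - 1.543*n^2 - 0.1713*n - 13.9451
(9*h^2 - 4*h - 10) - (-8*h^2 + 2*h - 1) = 17*h^2 - 6*h - 9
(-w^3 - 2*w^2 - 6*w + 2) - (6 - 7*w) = -w^3 - 2*w^2 + w - 4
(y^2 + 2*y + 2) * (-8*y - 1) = -8*y^3 - 17*y^2 - 18*y - 2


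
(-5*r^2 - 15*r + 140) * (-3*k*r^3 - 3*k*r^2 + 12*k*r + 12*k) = 15*k*r^5 + 60*k*r^4 - 435*k*r^3 - 660*k*r^2 + 1500*k*r + 1680*k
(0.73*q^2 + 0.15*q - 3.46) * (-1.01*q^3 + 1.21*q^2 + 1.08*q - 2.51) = -0.7373*q^5 + 0.7318*q^4 + 4.4645*q^3 - 5.8569*q^2 - 4.1133*q + 8.6846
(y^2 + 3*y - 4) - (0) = y^2 + 3*y - 4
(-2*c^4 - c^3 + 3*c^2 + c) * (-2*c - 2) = 4*c^5 + 6*c^4 - 4*c^3 - 8*c^2 - 2*c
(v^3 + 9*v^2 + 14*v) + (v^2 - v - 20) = v^3 + 10*v^2 + 13*v - 20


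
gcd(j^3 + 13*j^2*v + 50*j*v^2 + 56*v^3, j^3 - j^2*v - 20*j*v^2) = j + 4*v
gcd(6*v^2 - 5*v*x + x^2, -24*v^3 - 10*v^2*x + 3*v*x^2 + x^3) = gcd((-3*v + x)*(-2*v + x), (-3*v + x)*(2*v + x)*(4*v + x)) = -3*v + x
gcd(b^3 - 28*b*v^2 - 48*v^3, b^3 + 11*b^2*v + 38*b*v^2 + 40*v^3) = b^2 + 6*b*v + 8*v^2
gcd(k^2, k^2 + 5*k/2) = k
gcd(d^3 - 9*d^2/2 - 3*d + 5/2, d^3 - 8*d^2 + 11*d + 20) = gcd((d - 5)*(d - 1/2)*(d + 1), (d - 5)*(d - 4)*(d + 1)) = d^2 - 4*d - 5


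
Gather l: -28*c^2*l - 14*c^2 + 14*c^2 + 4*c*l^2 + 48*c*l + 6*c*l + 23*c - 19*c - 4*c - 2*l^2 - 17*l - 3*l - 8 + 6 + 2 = l^2*(4*c - 2) + l*(-28*c^2 + 54*c - 20)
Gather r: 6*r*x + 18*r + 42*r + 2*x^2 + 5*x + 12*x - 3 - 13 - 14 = r*(6*x + 60) + 2*x^2 + 17*x - 30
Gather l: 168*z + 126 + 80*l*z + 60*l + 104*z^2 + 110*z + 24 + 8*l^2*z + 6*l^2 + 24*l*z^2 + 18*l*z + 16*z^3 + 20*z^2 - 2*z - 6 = l^2*(8*z + 6) + l*(24*z^2 + 98*z + 60) + 16*z^3 + 124*z^2 + 276*z + 144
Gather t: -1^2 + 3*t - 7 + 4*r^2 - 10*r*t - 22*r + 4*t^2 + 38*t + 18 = 4*r^2 - 22*r + 4*t^2 + t*(41 - 10*r) + 10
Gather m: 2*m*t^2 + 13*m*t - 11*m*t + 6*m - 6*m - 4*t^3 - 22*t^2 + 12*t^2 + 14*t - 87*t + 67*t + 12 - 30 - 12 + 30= m*(2*t^2 + 2*t) - 4*t^3 - 10*t^2 - 6*t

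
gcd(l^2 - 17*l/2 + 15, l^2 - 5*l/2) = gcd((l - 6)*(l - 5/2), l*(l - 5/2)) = l - 5/2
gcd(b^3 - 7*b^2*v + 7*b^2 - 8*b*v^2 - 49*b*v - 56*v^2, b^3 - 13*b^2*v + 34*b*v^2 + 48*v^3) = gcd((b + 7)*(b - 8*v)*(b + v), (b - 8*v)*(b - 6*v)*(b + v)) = -b^2 + 7*b*v + 8*v^2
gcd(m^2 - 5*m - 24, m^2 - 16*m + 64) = m - 8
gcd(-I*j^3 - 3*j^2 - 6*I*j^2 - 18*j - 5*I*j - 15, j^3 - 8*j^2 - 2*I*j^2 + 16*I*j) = 1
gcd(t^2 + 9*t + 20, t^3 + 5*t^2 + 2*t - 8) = t + 4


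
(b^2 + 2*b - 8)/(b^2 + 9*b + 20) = (b - 2)/(b + 5)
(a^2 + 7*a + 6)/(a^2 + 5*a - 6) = (a + 1)/(a - 1)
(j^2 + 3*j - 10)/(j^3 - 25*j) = (j - 2)/(j*(j - 5))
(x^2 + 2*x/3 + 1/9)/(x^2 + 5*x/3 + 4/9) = (3*x + 1)/(3*x + 4)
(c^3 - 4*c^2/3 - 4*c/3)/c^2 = c - 4/3 - 4/(3*c)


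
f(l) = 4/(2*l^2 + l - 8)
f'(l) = 4*(-4*l - 1)/(2*l^2 + l - 8)^2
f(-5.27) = 0.09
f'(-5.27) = 0.04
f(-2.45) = 2.57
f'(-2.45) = 14.56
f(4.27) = 0.12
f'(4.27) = -0.07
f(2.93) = 0.33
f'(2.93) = -0.35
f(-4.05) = 0.19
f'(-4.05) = 0.14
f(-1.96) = -1.76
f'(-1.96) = 5.28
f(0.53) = -0.58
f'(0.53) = -0.26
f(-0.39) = -0.49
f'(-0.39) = 0.03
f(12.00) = 0.01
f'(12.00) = 0.00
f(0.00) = -0.50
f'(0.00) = -0.06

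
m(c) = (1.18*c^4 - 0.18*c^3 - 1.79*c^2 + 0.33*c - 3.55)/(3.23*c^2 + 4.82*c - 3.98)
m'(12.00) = 8.18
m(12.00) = 46.05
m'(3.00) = 1.72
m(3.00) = 1.82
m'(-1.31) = 0.86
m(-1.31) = 0.67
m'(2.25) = 1.28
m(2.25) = 0.70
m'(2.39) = 1.35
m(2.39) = 0.89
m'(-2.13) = 636.36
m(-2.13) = 33.50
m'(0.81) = 9.53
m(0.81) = -1.98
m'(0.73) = 23.43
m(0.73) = -3.17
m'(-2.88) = -0.50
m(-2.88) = 7.41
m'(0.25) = 3.68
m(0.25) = 1.39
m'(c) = (-6.46*c - 4.82)*(1.18*c^4 - 0.18*c^3 - 1.79*c^2 + 0.33*c - 3.55)/(3.23*c^2 + 4.82*c - 3.98)^2 + (4.72*c^3 - 0.54*c^2 - 3.58*c + 0.33)/(3.23*c^2 + 4.82*c - 3.98)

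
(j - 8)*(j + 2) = j^2 - 6*j - 16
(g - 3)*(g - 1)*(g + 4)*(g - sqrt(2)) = g^4 - sqrt(2)*g^3 - 13*g^2 + 12*g + 13*sqrt(2)*g - 12*sqrt(2)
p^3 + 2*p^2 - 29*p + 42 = (p - 3)*(p - 2)*(p + 7)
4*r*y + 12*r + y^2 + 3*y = (4*r + y)*(y + 3)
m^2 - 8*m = m*(m - 8)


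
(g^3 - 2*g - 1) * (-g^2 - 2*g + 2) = -g^5 - 2*g^4 + 4*g^3 + 5*g^2 - 2*g - 2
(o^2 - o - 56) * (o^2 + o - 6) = o^4 - 63*o^2 - 50*o + 336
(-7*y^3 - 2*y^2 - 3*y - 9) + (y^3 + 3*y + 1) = -6*y^3 - 2*y^2 - 8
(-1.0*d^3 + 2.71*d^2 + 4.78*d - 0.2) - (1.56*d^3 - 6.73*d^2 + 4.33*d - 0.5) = -2.56*d^3 + 9.44*d^2 + 0.45*d + 0.3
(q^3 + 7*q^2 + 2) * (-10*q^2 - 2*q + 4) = -10*q^5 - 72*q^4 - 10*q^3 + 8*q^2 - 4*q + 8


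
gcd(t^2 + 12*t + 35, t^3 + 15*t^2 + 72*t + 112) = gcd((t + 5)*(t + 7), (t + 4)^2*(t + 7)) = t + 7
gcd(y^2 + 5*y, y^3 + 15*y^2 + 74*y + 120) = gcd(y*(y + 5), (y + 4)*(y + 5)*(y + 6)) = y + 5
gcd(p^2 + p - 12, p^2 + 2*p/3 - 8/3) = 1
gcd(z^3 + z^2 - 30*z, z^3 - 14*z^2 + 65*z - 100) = z - 5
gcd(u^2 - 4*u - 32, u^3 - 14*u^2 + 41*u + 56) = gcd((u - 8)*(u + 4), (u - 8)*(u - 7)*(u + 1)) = u - 8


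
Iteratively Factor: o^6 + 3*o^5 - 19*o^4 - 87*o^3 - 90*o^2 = (o)*(o^5 + 3*o^4 - 19*o^3 - 87*o^2 - 90*o) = o*(o + 3)*(o^4 - 19*o^2 - 30*o) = o^2*(o + 3)*(o^3 - 19*o - 30) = o^2*(o + 2)*(o + 3)*(o^2 - 2*o - 15) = o^2*(o - 5)*(o + 2)*(o + 3)*(o + 3)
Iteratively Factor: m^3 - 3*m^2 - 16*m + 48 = (m - 3)*(m^2 - 16) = (m - 4)*(m - 3)*(m + 4)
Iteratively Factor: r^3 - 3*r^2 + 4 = (r - 2)*(r^2 - r - 2) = (r - 2)*(r + 1)*(r - 2)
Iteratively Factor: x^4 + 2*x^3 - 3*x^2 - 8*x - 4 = (x + 2)*(x^3 - 3*x - 2) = (x - 2)*(x + 2)*(x^2 + 2*x + 1) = (x - 2)*(x + 1)*(x + 2)*(x + 1)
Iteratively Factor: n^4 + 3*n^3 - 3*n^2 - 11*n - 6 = (n + 1)*(n^3 + 2*n^2 - 5*n - 6) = (n + 1)*(n + 3)*(n^2 - n - 2) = (n + 1)^2*(n + 3)*(n - 2)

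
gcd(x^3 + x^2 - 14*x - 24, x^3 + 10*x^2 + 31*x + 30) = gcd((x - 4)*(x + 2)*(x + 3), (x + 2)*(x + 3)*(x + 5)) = x^2 + 5*x + 6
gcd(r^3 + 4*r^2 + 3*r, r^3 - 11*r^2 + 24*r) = r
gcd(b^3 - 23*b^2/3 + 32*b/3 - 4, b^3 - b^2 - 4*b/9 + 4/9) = b^2 - 5*b/3 + 2/3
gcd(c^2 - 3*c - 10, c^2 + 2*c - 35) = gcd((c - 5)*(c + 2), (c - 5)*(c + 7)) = c - 5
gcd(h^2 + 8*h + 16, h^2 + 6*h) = 1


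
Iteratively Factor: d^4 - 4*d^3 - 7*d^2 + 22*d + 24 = (d - 4)*(d^3 - 7*d - 6) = (d - 4)*(d + 2)*(d^2 - 2*d - 3) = (d - 4)*(d + 1)*(d + 2)*(d - 3)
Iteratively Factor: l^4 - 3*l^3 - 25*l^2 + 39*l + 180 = (l + 3)*(l^3 - 6*l^2 - 7*l + 60) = (l - 5)*(l + 3)*(l^2 - l - 12) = (l - 5)*(l + 3)^2*(l - 4)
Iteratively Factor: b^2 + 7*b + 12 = (b + 3)*(b + 4)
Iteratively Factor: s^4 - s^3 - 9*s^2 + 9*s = (s + 3)*(s^3 - 4*s^2 + 3*s) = (s - 1)*(s + 3)*(s^2 - 3*s) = (s - 3)*(s - 1)*(s + 3)*(s)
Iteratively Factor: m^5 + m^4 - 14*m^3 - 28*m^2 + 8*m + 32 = (m + 2)*(m^4 - m^3 - 12*m^2 - 4*m + 16) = (m - 1)*(m + 2)*(m^3 - 12*m - 16) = (m - 4)*(m - 1)*(m + 2)*(m^2 + 4*m + 4) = (m - 4)*(m - 1)*(m + 2)^2*(m + 2)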